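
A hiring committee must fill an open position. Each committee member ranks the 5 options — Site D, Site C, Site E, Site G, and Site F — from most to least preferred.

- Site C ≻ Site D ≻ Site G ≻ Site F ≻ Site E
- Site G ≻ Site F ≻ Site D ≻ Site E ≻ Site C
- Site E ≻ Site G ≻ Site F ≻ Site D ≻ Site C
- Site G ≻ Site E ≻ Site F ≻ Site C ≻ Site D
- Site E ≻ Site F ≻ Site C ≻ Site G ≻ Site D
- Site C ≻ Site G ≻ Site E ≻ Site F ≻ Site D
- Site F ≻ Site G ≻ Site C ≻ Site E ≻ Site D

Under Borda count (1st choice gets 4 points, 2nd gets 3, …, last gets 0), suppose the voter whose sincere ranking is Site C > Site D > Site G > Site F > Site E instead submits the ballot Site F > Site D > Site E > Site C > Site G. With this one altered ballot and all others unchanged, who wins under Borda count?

Borda totals with the altered ballot: Site D 6, Site C 10, Site E 17, Site G 18, Site F 19.
The switch changes the winner from Site G to Site F.

Site F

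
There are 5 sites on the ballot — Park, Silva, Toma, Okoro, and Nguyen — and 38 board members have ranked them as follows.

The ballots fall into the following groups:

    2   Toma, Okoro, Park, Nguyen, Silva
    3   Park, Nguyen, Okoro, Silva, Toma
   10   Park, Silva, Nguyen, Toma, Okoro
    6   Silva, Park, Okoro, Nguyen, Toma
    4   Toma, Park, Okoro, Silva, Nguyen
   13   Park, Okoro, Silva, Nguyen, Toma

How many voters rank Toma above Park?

Ballots ranking Toma above Park: 2+4 = 6.
Ballots ranking Park above Toma: 3+10+6+13 = 32.
So 6 of 38 voters prefer Toma to Park.

6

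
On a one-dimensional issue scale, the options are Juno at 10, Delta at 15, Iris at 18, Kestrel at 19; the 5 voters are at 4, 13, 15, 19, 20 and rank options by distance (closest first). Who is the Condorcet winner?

With single-peaked preferences on a line, the Condorcet winner is the candidate closest to the median voter.
The median voter (position 15) is closest to Delta at 15.
Check: Delta vs Kestrel — voters closer to Delta: 3 of 5.

Delta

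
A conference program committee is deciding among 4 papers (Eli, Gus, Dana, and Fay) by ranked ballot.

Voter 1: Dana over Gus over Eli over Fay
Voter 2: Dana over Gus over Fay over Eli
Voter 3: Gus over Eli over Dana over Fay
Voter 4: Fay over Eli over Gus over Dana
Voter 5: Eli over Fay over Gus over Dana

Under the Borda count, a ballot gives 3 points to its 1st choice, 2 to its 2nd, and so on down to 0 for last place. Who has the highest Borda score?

Gus

Borda scores:
  Eli: 1 + 0 + 2 + 2 + 3 = 8
  Gus: 2 + 2 + 3 + 1 + 1 = 9
  Dana: 3 + 3 + 1 + 0 + 0 = 7
  Fay: 0 + 1 + 0 + 3 + 2 = 6
Gus has the highest total.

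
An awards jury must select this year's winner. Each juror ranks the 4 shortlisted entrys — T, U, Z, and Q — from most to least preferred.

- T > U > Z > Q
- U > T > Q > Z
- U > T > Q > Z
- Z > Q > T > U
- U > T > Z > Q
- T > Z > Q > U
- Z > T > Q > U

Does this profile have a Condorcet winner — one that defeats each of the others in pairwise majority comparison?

Head-to-head results (7 voters total):
T vs U: T wins 4–3.
T vs Z: T wins 5–2.
T vs Q: T wins 6–1.
U vs Z: U wins 4–3.
U vs Q: U wins 4–3.
Z vs Q: Z wins 5–2.
T beats each rival — U (4–3), Z (5–2), Q (6–1) — so T is the Condorcet winner.

Yes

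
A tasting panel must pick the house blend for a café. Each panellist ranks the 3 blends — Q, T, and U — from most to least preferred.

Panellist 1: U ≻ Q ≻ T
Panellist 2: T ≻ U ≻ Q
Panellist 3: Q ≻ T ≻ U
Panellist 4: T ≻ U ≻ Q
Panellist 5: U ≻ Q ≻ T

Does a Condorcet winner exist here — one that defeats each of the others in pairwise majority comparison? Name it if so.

Head-to-head results (5 voters total):
Q vs T: Q wins 3–2.
Q vs U: U wins 4–1.
T vs U: T wins 3–2.
No candidate beats all others: Q beats T beats U beats Q, a majority cycle.

None — there is no Condorcet winner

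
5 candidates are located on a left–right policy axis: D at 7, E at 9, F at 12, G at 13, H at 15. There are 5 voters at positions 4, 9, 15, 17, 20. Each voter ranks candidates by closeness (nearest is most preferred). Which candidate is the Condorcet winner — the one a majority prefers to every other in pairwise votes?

H

With single-peaked preferences on a line, the Condorcet winner is the candidate closest to the median voter.
The median voter (position 15) is closest to H at 15.
Check: H vs F — voters closer to H: 3 of 5.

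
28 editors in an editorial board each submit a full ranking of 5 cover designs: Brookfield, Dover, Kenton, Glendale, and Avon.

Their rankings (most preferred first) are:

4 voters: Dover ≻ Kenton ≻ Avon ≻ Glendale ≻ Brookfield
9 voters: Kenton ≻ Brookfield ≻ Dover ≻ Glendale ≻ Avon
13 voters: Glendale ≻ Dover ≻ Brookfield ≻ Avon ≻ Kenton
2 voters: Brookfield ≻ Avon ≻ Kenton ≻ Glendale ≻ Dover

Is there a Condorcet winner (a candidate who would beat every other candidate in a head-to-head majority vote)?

Head-to-head results (28 voters total):
Brookfield vs Dover: Dover wins 17–11.
Brookfield vs Kenton: Brookfield wins 15–13.
Brookfield vs Glendale: Glendale wins 17–11.
Brookfield vs Avon: Brookfield wins 24–4.
Dover vs Kenton: Dover wins 17–11.
Dover vs Glendale: Glendale wins 15–13.
Dover vs Avon: Dover wins 26–2.
Kenton vs Glendale: Kenton wins 15–13.
Kenton vs Avon: Avon wins 15–13.
Glendale vs Avon: Glendale wins 22–6.
No candidate beats all others: Brookfield beats Kenton beats Glendale beats Brookfield, a majority cycle.

No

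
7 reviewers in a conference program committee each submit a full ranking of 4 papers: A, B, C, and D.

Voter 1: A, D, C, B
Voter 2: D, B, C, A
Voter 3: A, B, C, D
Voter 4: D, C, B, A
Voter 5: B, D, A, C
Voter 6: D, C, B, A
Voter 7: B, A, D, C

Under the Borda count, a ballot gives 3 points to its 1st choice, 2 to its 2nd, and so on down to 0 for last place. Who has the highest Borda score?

D

Borda scores:
  A: 3 + 0 + 3 + 0 + 1 + 0 + 2 = 9
  B: 0 + 2 + 2 + 1 + 3 + 1 + 3 = 12
  C: 1 + 1 + 1 + 2 + 0 + 2 + 0 = 7
  D: 2 + 3 + 0 + 3 + 2 + 3 + 1 = 14
D has the highest total.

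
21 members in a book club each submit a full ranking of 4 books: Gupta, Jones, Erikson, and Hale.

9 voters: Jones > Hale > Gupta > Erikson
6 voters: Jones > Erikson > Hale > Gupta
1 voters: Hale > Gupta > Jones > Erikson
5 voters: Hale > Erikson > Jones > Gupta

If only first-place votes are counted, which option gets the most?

Jones

First-place vote totals:
  Gupta: 0
  Jones: 15
  Erikson: 0
  Hale: 6
Jones has the most first-place votes.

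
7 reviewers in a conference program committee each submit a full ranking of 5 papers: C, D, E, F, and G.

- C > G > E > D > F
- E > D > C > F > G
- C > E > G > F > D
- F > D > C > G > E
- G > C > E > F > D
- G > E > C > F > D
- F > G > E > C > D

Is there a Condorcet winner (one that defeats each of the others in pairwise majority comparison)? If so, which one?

C

Head-to-head results (7 voters total):
C vs D: C wins 5–2.
C vs E: C wins 4–3.
C vs F: C wins 5–2.
C vs G: C wins 4–3.
D vs E: E wins 6–1.
D vs F: F wins 5–2.
D vs G: G wins 5–2.
E vs F: E wins 5–2.
E vs G: G wins 5–2.
F vs G: G wins 4–3.
C beats each rival — D (5–2), E (4–3), F (5–2), G (4–3) — so C is the Condorcet winner.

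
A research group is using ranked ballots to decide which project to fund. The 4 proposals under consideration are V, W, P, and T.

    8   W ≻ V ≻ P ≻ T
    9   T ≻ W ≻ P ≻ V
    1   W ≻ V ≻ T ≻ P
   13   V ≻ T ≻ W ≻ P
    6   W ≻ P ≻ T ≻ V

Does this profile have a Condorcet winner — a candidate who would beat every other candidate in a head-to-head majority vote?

Head-to-head results (37 voters total):
V vs W: W wins 24–13.
V vs P: V wins 22–15.
V vs T: V wins 22–15.
W vs P: W wins 37–0.
W vs T: T wins 22–15.
P vs T: T wins 23–14.
No candidate beats all others: V beats T beats W beats V, a majority cycle.

No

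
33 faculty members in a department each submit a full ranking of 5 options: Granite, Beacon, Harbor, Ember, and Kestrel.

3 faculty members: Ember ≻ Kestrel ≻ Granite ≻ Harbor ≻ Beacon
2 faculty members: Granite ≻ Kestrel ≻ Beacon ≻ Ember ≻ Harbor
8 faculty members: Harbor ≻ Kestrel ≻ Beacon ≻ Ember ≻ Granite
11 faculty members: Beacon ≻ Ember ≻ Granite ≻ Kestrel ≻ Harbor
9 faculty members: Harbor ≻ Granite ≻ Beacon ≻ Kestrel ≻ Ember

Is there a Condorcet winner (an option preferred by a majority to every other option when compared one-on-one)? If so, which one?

Harbor

Head-to-head results (33 voters total):
Granite vs Beacon: Beacon wins 19–14.
Granite vs Harbor: Harbor wins 17–16.
Granite vs Ember: Ember wins 22–11.
Granite vs Kestrel: Granite wins 22–11.
Beacon vs Harbor: Harbor wins 20–13.
Beacon vs Ember: Beacon wins 30–3.
Beacon vs Kestrel: Beacon wins 20–13.
Harbor vs Ember: Harbor wins 17–16.
Harbor vs Kestrel: Harbor wins 17–16.
Ember vs Kestrel: Kestrel wins 19–14.
Harbor beats each rival — Granite (17–16), Beacon (20–13), Ember (17–16), Kestrel (17–16) — so Harbor is the Condorcet winner.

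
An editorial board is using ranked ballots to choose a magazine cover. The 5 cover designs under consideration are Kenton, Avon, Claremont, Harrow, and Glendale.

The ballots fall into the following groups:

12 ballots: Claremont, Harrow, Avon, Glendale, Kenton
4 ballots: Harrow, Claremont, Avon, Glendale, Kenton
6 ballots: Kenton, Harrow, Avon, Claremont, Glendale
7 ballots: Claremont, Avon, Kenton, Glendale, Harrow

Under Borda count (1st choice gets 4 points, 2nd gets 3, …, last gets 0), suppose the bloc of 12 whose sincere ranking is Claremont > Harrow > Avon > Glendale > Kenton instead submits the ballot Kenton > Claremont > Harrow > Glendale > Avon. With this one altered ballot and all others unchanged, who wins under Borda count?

Borda totals with the altered ballot: Kenton 86, Avon 41, Claremont 82, Harrow 58, Glendale 23.
The switch changes the winner from Claremont to Kenton.

Kenton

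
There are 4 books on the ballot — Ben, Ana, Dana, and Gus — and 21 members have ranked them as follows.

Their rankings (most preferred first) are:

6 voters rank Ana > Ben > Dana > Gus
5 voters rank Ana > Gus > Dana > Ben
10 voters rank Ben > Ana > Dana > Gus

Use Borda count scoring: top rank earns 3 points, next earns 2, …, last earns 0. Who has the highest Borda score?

Ana

Borda scores:
  Ben: 6·2 + 5·0 + 10·3 = 42
  Ana: 6·3 + 5·3 + 10·2 = 53
  Dana: 6·1 + 5·1 + 10·1 = 21
  Gus: 6·0 + 5·2 + 10·0 = 10
Ana has the highest total.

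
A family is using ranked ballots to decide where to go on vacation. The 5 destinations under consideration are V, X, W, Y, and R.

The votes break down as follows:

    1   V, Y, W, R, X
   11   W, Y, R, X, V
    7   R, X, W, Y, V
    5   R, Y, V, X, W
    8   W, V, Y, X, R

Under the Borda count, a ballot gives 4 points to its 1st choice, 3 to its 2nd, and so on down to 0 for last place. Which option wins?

W

Borda scores:
  V: 4 + 11·0 + 7·0 + 5·2 + 8·3 = 38
  X: 0 + 11·1 + 7·3 + 5·1 + 8·1 = 45
  W: 2 + 11·4 + 7·2 + 5·0 + 8·4 = 92
  Y: 3 + 11·3 + 7·1 + 5·3 + 8·2 = 74
  R: 1 + 11·2 + 7·4 + 5·4 + 8·0 = 71
W has the highest total.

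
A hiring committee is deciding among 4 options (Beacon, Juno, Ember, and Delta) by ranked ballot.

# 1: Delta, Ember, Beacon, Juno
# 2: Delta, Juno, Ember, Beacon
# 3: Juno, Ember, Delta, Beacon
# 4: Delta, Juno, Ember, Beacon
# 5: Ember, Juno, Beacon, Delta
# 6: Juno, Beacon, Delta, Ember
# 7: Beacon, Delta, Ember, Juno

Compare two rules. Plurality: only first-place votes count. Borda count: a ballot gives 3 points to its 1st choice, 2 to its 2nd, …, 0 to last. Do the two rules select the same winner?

Plurality first-place counts: Beacon 1, Juno 2, Ember 1, Delta 3 → Delta.
Borda totals: Beacon 7, Juno 12, Ember 10, Delta 13 → Delta.
The two rules agree on Delta.

Yes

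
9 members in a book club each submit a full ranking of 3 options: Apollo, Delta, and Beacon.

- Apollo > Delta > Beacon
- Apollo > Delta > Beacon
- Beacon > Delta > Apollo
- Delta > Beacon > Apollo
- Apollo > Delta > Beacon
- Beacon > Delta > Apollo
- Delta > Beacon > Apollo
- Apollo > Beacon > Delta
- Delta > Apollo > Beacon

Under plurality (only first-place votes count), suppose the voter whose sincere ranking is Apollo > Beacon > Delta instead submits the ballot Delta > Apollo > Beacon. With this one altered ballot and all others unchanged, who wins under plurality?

First-place totals with the altered ballot: Apollo 3, Delta 4, Beacon 2.
The switch changes the winner from Apollo to Delta.

Delta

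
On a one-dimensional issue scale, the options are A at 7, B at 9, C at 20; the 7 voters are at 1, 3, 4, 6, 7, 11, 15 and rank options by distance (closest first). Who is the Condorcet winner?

With single-peaked preferences on a line, the Condorcet winner is the candidate closest to the median voter.
The median voter (position 6) is closest to A at 7.
Check: A vs C — voters closer to A: 6 of 7.

A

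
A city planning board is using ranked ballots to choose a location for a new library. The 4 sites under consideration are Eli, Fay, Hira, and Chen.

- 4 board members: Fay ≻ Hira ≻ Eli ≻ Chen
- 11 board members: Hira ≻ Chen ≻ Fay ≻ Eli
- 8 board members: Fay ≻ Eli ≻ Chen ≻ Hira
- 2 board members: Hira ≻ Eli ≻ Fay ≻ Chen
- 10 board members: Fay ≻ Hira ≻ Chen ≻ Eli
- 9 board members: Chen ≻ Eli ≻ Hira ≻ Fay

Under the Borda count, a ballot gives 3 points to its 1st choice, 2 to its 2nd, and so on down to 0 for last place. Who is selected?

Fay

Borda scores:
  Eli: 4·1 + 11·0 + 8·2 + 2·2 + 10·0 + 9·2 = 42
  Fay: 4·3 + 11·1 + 8·3 + 2·1 + 10·3 + 9·0 = 79
  Hira: 4·2 + 11·3 + 8·0 + 2·3 + 10·2 + 9·1 = 76
  Chen: 4·0 + 11·2 + 8·1 + 2·0 + 10·1 + 9·3 = 67
Fay has the highest total.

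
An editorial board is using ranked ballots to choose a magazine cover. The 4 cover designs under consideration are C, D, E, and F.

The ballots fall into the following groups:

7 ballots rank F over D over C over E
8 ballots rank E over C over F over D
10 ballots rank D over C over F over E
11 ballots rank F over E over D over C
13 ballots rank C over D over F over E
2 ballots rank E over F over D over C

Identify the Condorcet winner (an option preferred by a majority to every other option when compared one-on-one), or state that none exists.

None — there is no Condorcet winner

Head-to-head results (51 voters total):
C vs D: D wins 30–21.
C vs E: C wins 30–21.
C vs F: C wins 31–20.
D vs E: D wins 30–21.
D vs F: F wins 28–23.
E vs F: F wins 41–10.
No candidate beats all others: C beats F beats D beats C, a majority cycle.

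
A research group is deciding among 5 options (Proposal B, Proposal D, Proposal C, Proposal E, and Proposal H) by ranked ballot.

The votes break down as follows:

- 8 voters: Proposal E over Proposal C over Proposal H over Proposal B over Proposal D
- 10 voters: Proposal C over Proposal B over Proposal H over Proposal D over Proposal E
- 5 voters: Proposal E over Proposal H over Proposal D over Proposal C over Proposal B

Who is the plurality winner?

First-place vote totals:
  Proposal B: 0
  Proposal D: 0
  Proposal C: 10
  Proposal E: 13
  Proposal H: 0
Proposal E has the most first-place votes.

Proposal E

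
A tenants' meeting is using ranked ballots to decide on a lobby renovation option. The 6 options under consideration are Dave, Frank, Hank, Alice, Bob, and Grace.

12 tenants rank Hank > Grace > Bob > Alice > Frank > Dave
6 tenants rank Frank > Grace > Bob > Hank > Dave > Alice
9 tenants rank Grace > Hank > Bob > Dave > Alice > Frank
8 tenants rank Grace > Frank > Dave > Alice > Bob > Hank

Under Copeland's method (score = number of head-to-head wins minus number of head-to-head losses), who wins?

Pairwise results:
  Dave vs Frank: Frank wins 26–9.
  Dave vs Hank: Hank wins 27–8.
  Dave vs Alice: Dave wins 23–12.
  Dave vs Bob: Bob wins 27–8.
  Dave vs Grace: Grace wins 35–0.
  Frank vs Hank: Hank wins 21–14.
  Frank vs Alice: Alice wins 21–14.
  Frank vs Bob: Bob wins 21–14.
  Frank vs Grace: Grace wins 29–6.
  Hank vs Alice: Hank wins 27–8.
  Hank vs Bob: Hank wins 21–14.
  Hank vs Grace: Grace wins 23–12.
  Alice vs Bob: Bob wins 27–8.
  Alice vs Grace: Grace wins 35–0.
  Bob vs Grace: Grace wins 35–0.
Copeland scores (wins − losses):
  Dave: 1 − 4 = -3
  Frank: 1 − 4 = -3
  Hank: 4 − 1 = 3
  Alice: 1 − 4 = -3
  Bob: 3 − 2 = 1
  Grace: 5 − 0 = 5
Grace has the best Copeland score.

Grace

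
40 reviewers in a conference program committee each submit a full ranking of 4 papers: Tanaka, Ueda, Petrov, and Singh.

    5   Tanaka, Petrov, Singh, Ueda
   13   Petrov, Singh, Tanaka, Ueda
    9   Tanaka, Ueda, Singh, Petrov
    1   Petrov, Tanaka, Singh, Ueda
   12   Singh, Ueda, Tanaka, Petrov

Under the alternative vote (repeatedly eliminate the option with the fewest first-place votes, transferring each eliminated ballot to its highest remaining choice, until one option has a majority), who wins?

Tanaka

Round 1: Tanaka 14, Petrov 14, Singh 12, Ueda 0. Ueda has the fewest and is eliminated.
Round 2: Tanaka 14, Petrov 14, Singh 12. Singh has the fewest and is eliminated.
Round 3: Tanaka 26, Petrov 14. Tanaka has a majority.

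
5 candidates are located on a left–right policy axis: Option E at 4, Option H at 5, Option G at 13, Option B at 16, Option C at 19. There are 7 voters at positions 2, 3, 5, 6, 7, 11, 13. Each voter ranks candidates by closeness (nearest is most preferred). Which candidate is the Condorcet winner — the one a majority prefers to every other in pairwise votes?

With single-peaked preferences on a line, the Condorcet winner is the candidate closest to the median voter.
The median voter (position 6) is closest to Option H at 5.
Check: Option H vs Option E — voters closer to Option H: 5 of 7.

Option H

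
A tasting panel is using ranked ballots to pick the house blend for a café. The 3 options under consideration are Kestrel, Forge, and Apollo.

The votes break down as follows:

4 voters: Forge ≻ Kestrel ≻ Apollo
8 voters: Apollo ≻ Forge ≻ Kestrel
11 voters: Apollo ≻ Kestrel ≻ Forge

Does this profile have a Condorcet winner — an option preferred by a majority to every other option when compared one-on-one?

Yes

Head-to-head results (23 voters total):
Kestrel vs Forge: Forge wins 12–11.
Kestrel vs Apollo: Apollo wins 19–4.
Forge vs Apollo: Apollo wins 19–4.
Apollo beats each rival — Kestrel (19–4), Forge (19–4) — so Apollo is the Condorcet winner.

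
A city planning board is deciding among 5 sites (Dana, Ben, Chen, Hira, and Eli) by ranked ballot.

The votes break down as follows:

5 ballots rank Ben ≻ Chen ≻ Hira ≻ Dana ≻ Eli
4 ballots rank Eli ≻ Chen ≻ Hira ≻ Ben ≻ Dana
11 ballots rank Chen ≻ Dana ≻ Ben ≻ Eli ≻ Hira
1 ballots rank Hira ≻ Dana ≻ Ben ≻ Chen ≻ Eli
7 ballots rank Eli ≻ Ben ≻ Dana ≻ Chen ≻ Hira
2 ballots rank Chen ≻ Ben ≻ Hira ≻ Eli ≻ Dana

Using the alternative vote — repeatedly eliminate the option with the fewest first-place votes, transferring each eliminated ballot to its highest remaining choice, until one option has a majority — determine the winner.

Round 1: Chen 13, Eli 11, Ben 5, Hira 1, Dana 0. Dana has the fewest and is eliminated.
Round 2: Chen 13, Eli 11, Ben 5, Hira 1. Hira has the fewest and is eliminated.
Round 3: Chen 13, Eli 11, Ben 6. Ben has the fewest and is eliminated.
Round 4: Chen 19, Eli 11. Chen has a majority.

Chen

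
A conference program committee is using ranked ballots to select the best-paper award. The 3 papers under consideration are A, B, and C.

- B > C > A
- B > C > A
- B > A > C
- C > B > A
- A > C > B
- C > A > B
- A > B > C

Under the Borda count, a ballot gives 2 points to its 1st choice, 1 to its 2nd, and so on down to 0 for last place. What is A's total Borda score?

6

Borda scores:
  A: 0 + 0 + 1 + 0 + 2 + 1 + 2 = 6
  B: 2 + 2 + 2 + 1 + 0 + 0 + 1 = 8
  C: 1 + 1 + 0 + 2 + 1 + 2 + 0 = 7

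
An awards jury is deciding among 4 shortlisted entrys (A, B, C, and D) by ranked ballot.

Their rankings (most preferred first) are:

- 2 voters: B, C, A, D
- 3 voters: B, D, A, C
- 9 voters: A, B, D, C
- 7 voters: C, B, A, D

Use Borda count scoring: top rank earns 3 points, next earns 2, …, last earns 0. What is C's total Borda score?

Borda scores:
  A: 2·1 + 3·1 + 9·3 + 7·1 = 39
  B: 2·3 + 3·3 + 9·2 + 7·2 = 47
  C: 2·2 + 3·0 + 9·0 + 7·3 = 25
  D: 2·0 + 3·2 + 9·1 + 7·0 = 15

25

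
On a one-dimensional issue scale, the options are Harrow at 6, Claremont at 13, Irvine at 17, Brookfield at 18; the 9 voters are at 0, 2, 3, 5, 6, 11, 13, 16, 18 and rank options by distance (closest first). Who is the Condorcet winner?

With single-peaked preferences on a line, the Condorcet winner is the candidate closest to the median voter.
The median voter (position 6) is closest to Harrow at 6.
Check: Harrow vs Claremont — voters closer to Harrow: 5 of 9.

Harrow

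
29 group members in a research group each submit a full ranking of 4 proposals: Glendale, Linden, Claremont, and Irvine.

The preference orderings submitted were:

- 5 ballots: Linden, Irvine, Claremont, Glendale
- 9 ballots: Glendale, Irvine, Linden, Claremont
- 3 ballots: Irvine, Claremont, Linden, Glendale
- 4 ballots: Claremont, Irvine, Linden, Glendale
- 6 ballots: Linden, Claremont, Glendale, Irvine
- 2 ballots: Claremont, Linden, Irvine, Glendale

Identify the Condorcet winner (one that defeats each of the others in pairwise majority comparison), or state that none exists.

There is no Condorcet winner

Head-to-head results (29 voters total):
Glendale vs Linden: Linden wins 20–9.
Glendale vs Claremont: Claremont wins 20–9.
Glendale vs Irvine: Glendale wins 15–14.
Linden vs Claremont: Linden wins 20–9.
Linden vs Irvine: Irvine wins 16–13.
Claremont vs Irvine: Irvine wins 17–12.
No candidate beats all others: Glendale beats Irvine beats Linden beats Glendale, a majority cycle.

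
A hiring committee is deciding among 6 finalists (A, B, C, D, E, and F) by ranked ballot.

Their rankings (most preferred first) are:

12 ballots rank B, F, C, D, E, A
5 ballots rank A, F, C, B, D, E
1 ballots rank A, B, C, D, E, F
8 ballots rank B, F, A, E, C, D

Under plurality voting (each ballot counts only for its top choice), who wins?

B

First-place vote totals:
  A: 6
  B: 20
  C: 0
  D: 0
  E: 0
  F: 0
B has the most first-place votes.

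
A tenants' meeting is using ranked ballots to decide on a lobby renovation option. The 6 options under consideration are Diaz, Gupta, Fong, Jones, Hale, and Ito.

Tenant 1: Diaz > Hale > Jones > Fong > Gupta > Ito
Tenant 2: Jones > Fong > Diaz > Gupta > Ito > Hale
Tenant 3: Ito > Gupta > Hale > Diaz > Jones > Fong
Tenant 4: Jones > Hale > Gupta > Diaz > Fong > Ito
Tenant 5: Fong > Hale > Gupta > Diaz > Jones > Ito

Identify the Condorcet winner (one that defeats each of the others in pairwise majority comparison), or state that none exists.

Head-to-head results (5 voters total):
Diaz vs Gupta: Gupta wins 3–2.
Diaz vs Fong: Diaz wins 3–2.
Diaz vs Jones: Diaz wins 3–2.
Diaz vs Hale: Hale wins 3–2.
Diaz vs Ito: Diaz wins 4–1.
Gupta vs Fong: Fong wins 3–2.
Gupta vs Jones: Jones wins 3–2.
Gupta vs Hale: Hale wins 3–2.
Gupta vs Ito: Gupta wins 4–1.
Fong vs Jones: Jones wins 4–1.
Fong vs Hale: Hale wins 3–2.
Fong vs Ito: Fong wins 4–1.
Jones vs Hale: Hale wins 3–2.
Jones vs Ito: Jones wins 4–1.
Hale vs Ito: Hale wins 3–2.
Hale beats each rival — Diaz (3–2), Gupta (3–2), Fong (3–2), Jones (3–2), Ito (3–2) — so Hale is the Condorcet winner.

Hale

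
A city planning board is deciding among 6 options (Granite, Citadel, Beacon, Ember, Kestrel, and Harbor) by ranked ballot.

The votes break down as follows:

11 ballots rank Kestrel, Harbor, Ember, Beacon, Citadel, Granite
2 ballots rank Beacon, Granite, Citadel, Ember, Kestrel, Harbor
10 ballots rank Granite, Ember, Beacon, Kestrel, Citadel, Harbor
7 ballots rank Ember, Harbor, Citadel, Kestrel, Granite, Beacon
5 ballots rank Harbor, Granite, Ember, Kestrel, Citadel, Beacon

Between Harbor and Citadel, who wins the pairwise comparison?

Harbor

Ballots ranking Harbor above Citadel: 11+7+5 = 23.
Ballots ranking Citadel above Harbor: 2+10 = 12.
Harbor wins the head-to-head, 23–12.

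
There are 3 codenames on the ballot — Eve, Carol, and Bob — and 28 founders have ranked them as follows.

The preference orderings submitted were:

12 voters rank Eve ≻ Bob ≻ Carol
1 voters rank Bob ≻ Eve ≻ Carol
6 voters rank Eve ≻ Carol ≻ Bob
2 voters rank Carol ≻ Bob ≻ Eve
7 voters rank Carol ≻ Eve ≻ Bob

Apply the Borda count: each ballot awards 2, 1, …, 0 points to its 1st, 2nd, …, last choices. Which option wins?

Eve

Borda scores:
  Eve: 12·2 + 1 + 6·2 + 2·0 + 7·1 = 44
  Carol: 12·0 + 0 + 6·1 + 2·2 + 7·2 = 24
  Bob: 12·1 + 2 + 6·0 + 2·1 + 7·0 = 16
Eve has the highest total.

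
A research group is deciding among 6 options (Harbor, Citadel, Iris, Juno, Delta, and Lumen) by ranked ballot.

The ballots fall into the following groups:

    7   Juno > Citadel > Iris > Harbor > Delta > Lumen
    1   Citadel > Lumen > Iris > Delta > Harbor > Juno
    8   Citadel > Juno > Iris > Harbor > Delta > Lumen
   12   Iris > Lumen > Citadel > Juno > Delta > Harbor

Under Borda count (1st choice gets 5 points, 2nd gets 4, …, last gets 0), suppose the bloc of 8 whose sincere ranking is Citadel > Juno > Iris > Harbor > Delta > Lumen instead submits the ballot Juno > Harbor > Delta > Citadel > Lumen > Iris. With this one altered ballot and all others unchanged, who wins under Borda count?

Juno

Borda totals with the altered ballot: Harbor 47, Citadel 85, Iris 84, Juno 99, Delta 45, Lumen 60.
The switch changes the winner from Citadel to Juno.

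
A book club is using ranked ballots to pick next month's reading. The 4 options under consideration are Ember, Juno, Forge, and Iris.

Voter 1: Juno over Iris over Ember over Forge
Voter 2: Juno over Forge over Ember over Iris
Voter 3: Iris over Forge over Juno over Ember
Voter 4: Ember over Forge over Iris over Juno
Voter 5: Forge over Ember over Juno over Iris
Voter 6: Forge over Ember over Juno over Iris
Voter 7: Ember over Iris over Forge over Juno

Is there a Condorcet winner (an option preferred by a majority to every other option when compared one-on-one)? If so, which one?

Head-to-head results (7 voters total):
Ember vs Juno: Ember wins 4–3.
Ember vs Forge: Forge wins 4–3.
Ember vs Iris: Ember wins 5–2.
Juno vs Forge: Forge wins 5–2.
Juno vs Iris: Juno wins 4–3.
Forge vs Iris: Forge wins 4–3.
Forge beats each rival — Ember (4–3), Juno (5–2), Iris (4–3) — so Forge is the Condorcet winner.

Forge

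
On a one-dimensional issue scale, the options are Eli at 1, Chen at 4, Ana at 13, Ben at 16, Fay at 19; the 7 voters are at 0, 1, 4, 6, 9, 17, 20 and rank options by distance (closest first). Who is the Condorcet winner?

With single-peaked preferences on a line, the Condorcet winner is the candidate closest to the median voter.
The median voter (position 6) is closest to Chen at 4.
Check: Chen vs Ben — voters closer to Chen: 5 of 7.

Chen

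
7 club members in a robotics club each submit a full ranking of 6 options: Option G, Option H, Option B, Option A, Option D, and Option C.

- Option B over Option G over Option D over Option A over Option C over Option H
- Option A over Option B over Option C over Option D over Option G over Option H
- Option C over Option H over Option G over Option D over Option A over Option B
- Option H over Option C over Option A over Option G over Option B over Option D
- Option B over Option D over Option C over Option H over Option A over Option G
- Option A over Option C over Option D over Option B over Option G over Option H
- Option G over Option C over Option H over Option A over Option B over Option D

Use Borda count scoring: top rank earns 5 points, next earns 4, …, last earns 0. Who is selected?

Borda scores:
  Option G: 4 + 1 + 3 + 2 + 0 + 1 + 5 = 16
  Option H: 0 + 0 + 4 + 5 + 2 + 0 + 3 = 14
  Option B: 5 + 4 + 0 + 1 + 5 + 2 + 1 = 18
  Option A: 2 + 5 + 1 + 3 + 1 + 5 + 2 = 19
  Option D: 3 + 2 + 2 + 0 + 4 + 3 + 0 = 14
  Option C: 1 + 3 + 5 + 4 + 3 + 4 + 4 = 24
Option C has the highest total.

Option C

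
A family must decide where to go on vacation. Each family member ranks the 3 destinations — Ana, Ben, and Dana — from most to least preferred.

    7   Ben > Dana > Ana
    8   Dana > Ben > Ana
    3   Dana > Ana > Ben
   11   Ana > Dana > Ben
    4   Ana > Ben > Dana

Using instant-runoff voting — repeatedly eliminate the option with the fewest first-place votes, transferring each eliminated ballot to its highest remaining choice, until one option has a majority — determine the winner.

Dana

Round 1: Ana 15, Dana 11, Ben 7. Ben has the fewest and is eliminated.
Round 2: Dana 18, Ana 15. Dana has a majority.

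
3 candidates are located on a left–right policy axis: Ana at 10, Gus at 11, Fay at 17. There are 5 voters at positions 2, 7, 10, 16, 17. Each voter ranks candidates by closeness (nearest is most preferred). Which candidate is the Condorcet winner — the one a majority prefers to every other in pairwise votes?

Ana

With single-peaked preferences on a line, the Condorcet winner is the candidate closest to the median voter.
The median voter (position 10) is closest to Ana at 10.
Check: Ana vs Fay — voters closer to Ana: 3 of 5.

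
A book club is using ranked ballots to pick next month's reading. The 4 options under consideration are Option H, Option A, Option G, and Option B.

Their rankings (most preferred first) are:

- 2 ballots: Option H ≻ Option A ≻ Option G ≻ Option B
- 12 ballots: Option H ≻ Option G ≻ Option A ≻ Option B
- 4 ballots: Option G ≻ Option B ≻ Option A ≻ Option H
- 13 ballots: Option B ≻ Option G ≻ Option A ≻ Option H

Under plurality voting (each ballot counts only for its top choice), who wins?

Option H

First-place vote totals:
  Option H: 14
  Option A: 0
  Option G: 4
  Option B: 13
Option H has the most first-place votes.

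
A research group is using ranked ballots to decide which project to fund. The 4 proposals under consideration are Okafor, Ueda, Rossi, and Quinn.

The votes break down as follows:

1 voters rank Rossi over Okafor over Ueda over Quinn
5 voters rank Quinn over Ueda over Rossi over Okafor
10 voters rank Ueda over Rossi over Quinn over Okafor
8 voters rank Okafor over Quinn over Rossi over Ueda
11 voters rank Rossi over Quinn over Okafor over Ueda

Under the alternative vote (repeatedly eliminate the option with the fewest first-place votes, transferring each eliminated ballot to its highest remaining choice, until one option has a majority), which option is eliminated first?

Round 1: Rossi 12, Ueda 10, Okafor 8, Quinn 5. Quinn has the fewest and is eliminated.
Round 2: Ueda 15, Rossi 12, Okafor 8. Okafor has the fewest and is eliminated.
Round 3: Rossi 20, Ueda 15. Rossi has a majority.

Quinn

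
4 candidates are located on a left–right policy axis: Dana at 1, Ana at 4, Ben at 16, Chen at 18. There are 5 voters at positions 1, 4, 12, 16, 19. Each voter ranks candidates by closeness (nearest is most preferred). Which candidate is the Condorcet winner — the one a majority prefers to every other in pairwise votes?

With single-peaked preferences on a line, the Condorcet winner is the candidate closest to the median voter.
The median voter (position 12) is closest to Ben at 16.
Check: Ben vs Dana — voters closer to Ben: 3 of 5.

Ben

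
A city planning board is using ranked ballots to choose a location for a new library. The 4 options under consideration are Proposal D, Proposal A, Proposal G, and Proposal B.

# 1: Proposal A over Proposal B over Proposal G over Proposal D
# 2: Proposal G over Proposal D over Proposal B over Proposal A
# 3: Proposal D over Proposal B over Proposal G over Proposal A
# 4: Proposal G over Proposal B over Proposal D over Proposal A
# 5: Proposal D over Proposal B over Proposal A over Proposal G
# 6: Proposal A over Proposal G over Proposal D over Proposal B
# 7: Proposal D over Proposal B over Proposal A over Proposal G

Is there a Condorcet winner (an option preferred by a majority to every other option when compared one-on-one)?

Head-to-head results (7 voters total):
Proposal D vs Proposal A: Proposal D wins 5–2.
Proposal D vs Proposal G: Proposal G wins 4–3.
Proposal D vs Proposal B: Proposal D wins 5–2.
Proposal A vs Proposal G: Proposal A wins 4–3.
Proposal A vs Proposal B: Proposal B wins 5–2.
Proposal G vs Proposal B: Proposal B wins 4–3.
No candidate beats all others: Proposal D beats Proposal A beats Proposal G beats Proposal D, a majority cycle.

No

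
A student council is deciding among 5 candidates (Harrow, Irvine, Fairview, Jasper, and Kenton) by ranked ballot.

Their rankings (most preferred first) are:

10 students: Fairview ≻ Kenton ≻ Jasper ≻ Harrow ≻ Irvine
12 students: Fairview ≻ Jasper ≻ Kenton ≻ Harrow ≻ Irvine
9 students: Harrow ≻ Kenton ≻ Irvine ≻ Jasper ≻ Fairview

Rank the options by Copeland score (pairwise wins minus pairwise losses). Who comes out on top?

Pairwise results:
  Harrow vs Irvine: Harrow wins 31–0.
  Harrow vs Fairview: Fairview wins 22–9.
  Harrow vs Jasper: Jasper wins 22–9.
  Harrow vs Kenton: Kenton wins 22–9.
  Irvine vs Fairview: Fairview wins 22–9.
  Irvine vs Jasper: Jasper wins 22–9.
  Irvine vs Kenton: Kenton wins 31–0.
  Fairview vs Jasper: Fairview wins 22–9.
  Fairview vs Kenton: Fairview wins 22–9.
  Jasper vs Kenton: Kenton wins 19–12.
Copeland scores (wins − losses):
  Harrow: 1 − 3 = -2
  Irvine: 0 − 4 = -4
  Fairview: 4 − 0 = 4
  Jasper: 2 − 2 = 0
  Kenton: 3 − 1 = 2
Fairview has the best Copeland score.

Fairview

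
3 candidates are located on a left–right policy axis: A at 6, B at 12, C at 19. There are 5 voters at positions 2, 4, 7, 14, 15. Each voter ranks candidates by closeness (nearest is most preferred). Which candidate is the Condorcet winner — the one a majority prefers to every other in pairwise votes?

A

With single-peaked preferences on a line, the Condorcet winner is the candidate closest to the median voter.
The median voter (position 7) is closest to A at 6.
Check: A vs C — voters closer to A: 3 of 5.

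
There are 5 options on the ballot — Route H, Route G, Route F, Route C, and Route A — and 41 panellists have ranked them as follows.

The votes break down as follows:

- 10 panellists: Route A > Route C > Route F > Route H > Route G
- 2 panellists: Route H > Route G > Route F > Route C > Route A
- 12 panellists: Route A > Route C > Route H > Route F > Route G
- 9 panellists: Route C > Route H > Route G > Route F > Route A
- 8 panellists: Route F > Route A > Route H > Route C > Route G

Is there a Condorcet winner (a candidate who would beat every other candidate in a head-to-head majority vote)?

Head-to-head results (41 voters total):
Route H vs Route G: Route H wins 41–0.
Route H vs Route F: Route H wins 23–18.
Route H vs Route C: Route C wins 31–10.
Route H vs Route A: Route A wins 30–11.
Route G vs Route F: Route F wins 30–11.
Route G vs Route C: Route C wins 39–2.
Route G vs Route A: Route A wins 30–11.
Route F vs Route C: Route C wins 31–10.
Route F vs Route A: Route A wins 22–19.
Route C vs Route A: Route A wins 30–11.
Route A beats each rival — Route H (30–11), Route G (30–11), Route F (22–19), Route C (30–11) — so Route A is the Condorcet winner.

Yes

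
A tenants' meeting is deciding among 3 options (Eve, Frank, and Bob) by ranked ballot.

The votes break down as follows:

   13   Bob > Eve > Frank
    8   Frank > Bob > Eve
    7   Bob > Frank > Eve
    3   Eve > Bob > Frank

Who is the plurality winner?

First-place vote totals:
  Eve: 3
  Frank: 8
  Bob: 20
Bob has the most first-place votes.

Bob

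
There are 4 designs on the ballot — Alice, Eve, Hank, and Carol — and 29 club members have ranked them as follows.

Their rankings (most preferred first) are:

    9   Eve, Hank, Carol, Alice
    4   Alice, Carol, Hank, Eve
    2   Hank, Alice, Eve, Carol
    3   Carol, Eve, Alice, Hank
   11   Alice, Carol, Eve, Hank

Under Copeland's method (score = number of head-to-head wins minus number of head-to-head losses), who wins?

Pairwise results:
  Alice vs Eve: Alice wins 17–12.
  Alice vs Hank: Alice wins 18–11.
  Alice vs Carol: Alice wins 17–12.
  Eve vs Hank: Eve wins 23–6.
  Eve vs Carol: Carol wins 18–11.
  Hank vs Carol: Carol wins 18–11.
Copeland scores (wins − losses):
  Alice: 3 − 0 = 3
  Eve: 1 − 2 = -1
  Hank: 0 − 3 = -3
  Carol: 2 − 1 = 1
Alice has the best Copeland score.

Alice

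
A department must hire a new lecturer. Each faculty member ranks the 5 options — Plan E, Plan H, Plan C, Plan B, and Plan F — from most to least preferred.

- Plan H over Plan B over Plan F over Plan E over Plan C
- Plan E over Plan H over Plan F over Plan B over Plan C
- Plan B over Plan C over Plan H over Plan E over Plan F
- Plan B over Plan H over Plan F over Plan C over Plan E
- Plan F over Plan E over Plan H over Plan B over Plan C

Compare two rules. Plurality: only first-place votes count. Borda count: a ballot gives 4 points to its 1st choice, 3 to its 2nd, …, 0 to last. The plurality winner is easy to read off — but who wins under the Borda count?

Plan H

Plurality first-place counts: Plan E 1, Plan H 1, Plan C 0, Plan B 2, Plan F 1 → Plan B.
Borda totals: Plan E 9, Plan H 14, Plan C 4, Plan B 13, Plan F 10 → Plan H.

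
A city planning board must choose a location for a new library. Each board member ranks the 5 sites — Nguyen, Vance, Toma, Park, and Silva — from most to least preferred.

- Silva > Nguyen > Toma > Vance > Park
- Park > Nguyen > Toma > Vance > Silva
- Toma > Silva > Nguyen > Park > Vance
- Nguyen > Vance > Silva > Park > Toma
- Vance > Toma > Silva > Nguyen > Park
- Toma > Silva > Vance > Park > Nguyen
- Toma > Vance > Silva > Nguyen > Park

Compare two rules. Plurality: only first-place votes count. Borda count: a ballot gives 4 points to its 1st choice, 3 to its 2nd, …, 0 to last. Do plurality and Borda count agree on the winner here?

Yes

Plurality first-place counts: Nguyen 1, Vance 1, Toma 3, Park 1, Silva 1 → Toma.
Borda totals: Nguyen 14, Vance 14, Toma 19, Park 7, Silva 16 → Toma.
The two rules agree on Toma.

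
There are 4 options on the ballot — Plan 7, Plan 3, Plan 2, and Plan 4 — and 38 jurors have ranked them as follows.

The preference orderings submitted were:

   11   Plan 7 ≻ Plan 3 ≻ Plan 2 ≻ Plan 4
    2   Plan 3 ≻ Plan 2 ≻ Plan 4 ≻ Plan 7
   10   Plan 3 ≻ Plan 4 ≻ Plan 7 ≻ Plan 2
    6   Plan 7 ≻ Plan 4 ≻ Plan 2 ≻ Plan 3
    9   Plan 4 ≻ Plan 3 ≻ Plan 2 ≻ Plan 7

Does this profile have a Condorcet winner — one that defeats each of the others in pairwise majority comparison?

Yes

Head-to-head results (38 voters total):
Plan 7 vs Plan 3: Plan 3 wins 21–17.
Plan 7 vs Plan 2: Plan 7 wins 27–11.
Plan 7 vs Plan 4: Plan 4 wins 21–17.
Plan 3 vs Plan 2: Plan 3 wins 32–6.
Plan 3 vs Plan 4: Plan 3 wins 23–15.
Plan 2 vs Plan 4: Plan 4 wins 25–13.
Plan 3 beats each rival — Plan 7 (21–17), Plan 2 (32–6), Plan 4 (23–15) — so Plan 3 is the Condorcet winner.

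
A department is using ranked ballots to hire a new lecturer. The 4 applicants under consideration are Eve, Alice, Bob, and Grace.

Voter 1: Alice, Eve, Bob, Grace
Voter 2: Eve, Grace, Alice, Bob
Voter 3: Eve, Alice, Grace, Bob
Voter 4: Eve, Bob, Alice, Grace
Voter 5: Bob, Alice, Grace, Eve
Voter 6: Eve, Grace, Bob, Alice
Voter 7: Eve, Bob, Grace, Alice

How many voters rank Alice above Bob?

3

Ballots ranking Alice above Bob: 3.
Ballots ranking Bob above Alice: 4.
So 3 of 7 voters prefer Alice to Bob.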